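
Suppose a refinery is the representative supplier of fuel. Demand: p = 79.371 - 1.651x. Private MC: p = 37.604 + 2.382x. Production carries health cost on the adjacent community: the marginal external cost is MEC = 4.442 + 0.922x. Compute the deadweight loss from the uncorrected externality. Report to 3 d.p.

Market equilibrium (private): 37.604 + 2.382x = 79.371 - 1.651x → x_m = 10.3563.
Social marginal cost = private MC + MEC = 42.046 + 3.304x.
Set SMC = demand: 42.046 + 3.304x = 79.371 - 1.651x → x* = 7.5328.
The loss is the area between SMC and demand from x* to x_m; with linear curves that's a triangle of height MEC(x_m).
DWL = ½ × 2.8235 × 13.9905 = 19.7511.

DWL = 19.751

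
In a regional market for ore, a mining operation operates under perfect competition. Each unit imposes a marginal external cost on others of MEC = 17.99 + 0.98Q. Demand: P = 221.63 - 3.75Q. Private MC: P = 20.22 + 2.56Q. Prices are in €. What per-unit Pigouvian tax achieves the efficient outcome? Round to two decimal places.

tax = €42.65 per unit

Social marginal cost = private MC + MEC = 38.21 + 3.54Q.
Set SMC = demand: 38.21 + 3.54Q = 221.63 - 3.75Q → Q* = 25.1605.
The Pigouvian tax equals MEC at Q*: 17.99 + 0.98×25.1605 = 42.6473.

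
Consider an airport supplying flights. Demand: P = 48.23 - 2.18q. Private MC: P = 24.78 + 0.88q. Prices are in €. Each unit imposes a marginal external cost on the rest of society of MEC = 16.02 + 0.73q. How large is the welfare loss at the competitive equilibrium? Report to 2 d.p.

DWL = €61.63

Market equilibrium (private): 24.78 + 0.88q = 48.23 - 2.18q → q_m = 7.6634.
Social marginal cost = private MC + MEC = 40.80 + 1.61q.
Set SMC = demand: 40.80 + 1.61q = 48.23 - 2.18q → q* = 1.9604.
The welfare-loss triangle has base |q_m − q*| and height MEC(q_m) (the vertical gap between SMC and demand is zero at q* and MEC at q_m).
DWL = ½ × 5.7030 × 21.6143 = 61.6332.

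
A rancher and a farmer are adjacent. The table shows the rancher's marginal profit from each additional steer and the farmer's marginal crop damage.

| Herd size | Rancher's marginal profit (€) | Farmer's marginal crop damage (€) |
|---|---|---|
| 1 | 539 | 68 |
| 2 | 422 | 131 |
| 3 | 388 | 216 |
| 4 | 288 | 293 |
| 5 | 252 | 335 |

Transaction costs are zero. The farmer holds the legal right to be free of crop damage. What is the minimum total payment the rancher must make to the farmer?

€415

Efficient level: marginal profit ≥ marginal crop damage through level 3, so k* = 3.
With the farmer holding the right, the rancher must at least compensate total damage at k*: 68 + 131 + 216 = 415.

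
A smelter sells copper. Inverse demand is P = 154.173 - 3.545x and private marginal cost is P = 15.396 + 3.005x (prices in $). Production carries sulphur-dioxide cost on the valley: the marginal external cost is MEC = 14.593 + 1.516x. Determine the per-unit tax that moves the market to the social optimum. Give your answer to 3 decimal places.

Social marginal cost = private MC + MEC = 29.989 + 4.521x.
Set SMC = demand: 29.989 + 4.521x = 154.173 - 3.545x → x* = 15.3960.
The Pigouvian tax equals MEC at x*: 14.593 + 1.516×15.3960 = 37.9333.

tax = $37.933 per unit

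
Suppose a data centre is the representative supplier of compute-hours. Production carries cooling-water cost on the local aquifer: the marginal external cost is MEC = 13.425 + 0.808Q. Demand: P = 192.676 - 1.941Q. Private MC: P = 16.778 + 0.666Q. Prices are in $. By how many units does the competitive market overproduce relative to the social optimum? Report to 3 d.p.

19.895 units

Market equilibrium (private): 16.778 + 0.666Q = 192.676 - 1.941Q → Q_m = 67.4714.
Social marginal cost = private MC + MEC = 30.203 + 1.474Q.
Set SMC = demand: 30.203 + 1.474Q = 192.676 - 1.941Q → Q* = 47.5763.
Gap = |67.4714 − 47.5763| = 19.8951.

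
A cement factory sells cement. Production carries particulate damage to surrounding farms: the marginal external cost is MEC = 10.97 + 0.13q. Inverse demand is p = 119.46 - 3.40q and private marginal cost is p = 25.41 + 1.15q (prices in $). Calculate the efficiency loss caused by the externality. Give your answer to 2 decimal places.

Market equilibrium (private): 25.41 + 1.15q = 119.46 - 3.40q → q_m = 20.6703.
Social marginal cost = private MC + MEC = 36.38 + 1.28q.
Set SMC = demand: 36.38 + 1.28q = 119.46 - 3.40q → q* = 17.7521.
The welfare-loss triangle has base |q_m − q*| and height MEC(q_m) (the vertical gap between SMC and demand is zero at q* and MEC at q_m).
DWL = ½ × 2.9182 × 13.6571 = 19.9271.

DWL = $19.93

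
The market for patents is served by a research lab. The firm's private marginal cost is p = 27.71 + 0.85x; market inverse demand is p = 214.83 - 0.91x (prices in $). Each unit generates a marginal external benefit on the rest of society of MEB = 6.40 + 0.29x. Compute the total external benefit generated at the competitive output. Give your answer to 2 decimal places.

Market equilibrium (private): 27.71 + 0.85x = 214.83 - 0.91x → x_m = 106.3182.
Total external benefit = ∫₀^{x_m} (6.40 + 0.29x) dx = 6.40×106.3182 + ½×0.29×106.3182² = 2319.4526.

$2319.45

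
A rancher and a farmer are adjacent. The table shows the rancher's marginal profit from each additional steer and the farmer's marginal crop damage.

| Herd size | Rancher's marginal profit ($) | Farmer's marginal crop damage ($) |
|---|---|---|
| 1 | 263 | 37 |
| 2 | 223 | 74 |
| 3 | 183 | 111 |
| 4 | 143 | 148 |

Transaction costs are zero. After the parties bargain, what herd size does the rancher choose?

3

Bargaining reaches the level where marginal profit last exceeds marginal crop damage.
That holds through level 3 (183 ≥ 111) but not at 4 (143 < 148).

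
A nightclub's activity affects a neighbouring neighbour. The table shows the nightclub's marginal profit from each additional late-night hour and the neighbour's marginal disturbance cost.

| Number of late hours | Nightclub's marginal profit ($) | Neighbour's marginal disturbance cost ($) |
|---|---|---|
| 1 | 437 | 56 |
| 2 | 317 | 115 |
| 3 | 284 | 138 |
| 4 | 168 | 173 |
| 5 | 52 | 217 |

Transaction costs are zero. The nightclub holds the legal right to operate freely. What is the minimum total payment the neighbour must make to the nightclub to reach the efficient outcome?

Left alone the nightclub would choose level 5 (marginal profit stays positive).
Efficient level: k* = 3 (marginal profit ≥ marginal disturbance cost through 3).
The neighbour must at least cover the nightclub's forgone profit from cutting 5→3: 168 + 52 = 220.

$220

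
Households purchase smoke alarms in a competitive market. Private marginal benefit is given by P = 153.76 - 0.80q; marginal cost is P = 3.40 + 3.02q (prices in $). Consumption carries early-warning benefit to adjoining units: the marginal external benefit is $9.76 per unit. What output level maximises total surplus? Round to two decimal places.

q* = 41.92

Social marginal benefit = demand + MEB = 163.52 - 0.80q.
Set SMB = MC: 163.52 - 0.80q = 3.40 + 3.02q → q* = 41.9162.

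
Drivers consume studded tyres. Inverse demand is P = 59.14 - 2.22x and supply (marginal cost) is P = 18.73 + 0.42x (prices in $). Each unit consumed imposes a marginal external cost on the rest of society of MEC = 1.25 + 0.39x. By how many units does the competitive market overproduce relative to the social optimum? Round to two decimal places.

Market equilibrium (private): 18.73 + 0.42x = 59.14 - 2.22x → x_m = 15.3068.
Social marginal benefit = demand − MEC = 57.89 - 2.61x.
Set SMB = MC: 57.89 - 2.61x = 18.73 + 0.42x → x* = 12.9241.
Gap = |15.3068 − 12.9241| = 2.3827.

2.38 units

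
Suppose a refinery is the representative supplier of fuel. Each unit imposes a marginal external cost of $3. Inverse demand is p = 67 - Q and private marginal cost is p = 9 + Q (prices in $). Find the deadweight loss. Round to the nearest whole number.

Market equilibrium (private): 9 + Q = 67 - Q → Q_m = 29.0000.
Social marginal cost = private MC + MEC = 12 + Q.
Set SMC = demand: 12 + Q = 67 - Q → Q* = 27.5000.
The welfare-loss triangle has base |Q_m − Q*| and height MEC(Q_m) (the vertical gap between SMC and demand is zero at Q* and MEC at Q_m).
DWL = ½ × 1.5000 × 3.0000 = 2.2500.

DWL = $2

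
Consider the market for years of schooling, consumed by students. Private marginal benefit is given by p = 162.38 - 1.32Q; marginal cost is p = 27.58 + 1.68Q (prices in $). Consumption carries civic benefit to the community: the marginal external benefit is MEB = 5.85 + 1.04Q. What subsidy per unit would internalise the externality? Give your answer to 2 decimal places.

subsidy = $80.48 per unit

Social marginal benefit = demand + MEB = 168.23 - 0.28Q.
Set SMB = MC: 168.23 - 0.28Q = 27.58 + 1.68Q → Q* = 71.7602.
The Pigouvian subsidy equals MEB at Q*: 5.85 + 1.04×71.7602 = 80.4806.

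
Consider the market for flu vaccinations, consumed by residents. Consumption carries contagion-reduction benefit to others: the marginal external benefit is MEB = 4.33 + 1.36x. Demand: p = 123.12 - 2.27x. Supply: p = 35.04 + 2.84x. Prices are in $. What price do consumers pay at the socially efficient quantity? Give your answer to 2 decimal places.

P = $67.18

Social marginal benefit = demand + MEB = 127.45 - 0.91x.
Set SMB = MC: 127.45 - 0.91x = 35.04 + 2.84x → x* = 24.6427.
Consumer price on the demand curve at x*: 123.12 − 2.27×24.6427 = 67.1811.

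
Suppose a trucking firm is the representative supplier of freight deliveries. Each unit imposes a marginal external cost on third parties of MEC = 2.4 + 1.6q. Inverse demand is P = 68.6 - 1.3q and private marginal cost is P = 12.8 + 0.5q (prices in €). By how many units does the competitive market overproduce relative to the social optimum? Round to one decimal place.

Market equilibrium (private): 12.8 + 0.5q = 68.6 - 1.3q → q_m = 31.0000.
Social marginal cost = private MC + MEC = 15.2 + 2.1q.
Set SMC = demand: 15.2 + 2.1q = 68.6 - 1.3q → q* = 15.7059.
Gap = |31.0000 − 15.7059| = 15.2941.

15.3 units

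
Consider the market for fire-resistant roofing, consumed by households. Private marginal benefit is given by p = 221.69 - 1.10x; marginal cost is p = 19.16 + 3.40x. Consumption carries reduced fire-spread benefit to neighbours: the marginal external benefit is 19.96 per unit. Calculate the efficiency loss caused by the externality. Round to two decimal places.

Market equilibrium (private): 19.16 + 3.40x = 221.69 - 1.10x → x_m = 45.0067.
Social marginal benefit = demand + MEB = 241.65 - 1.10x.
Set SMB = MC: 241.65 - 1.10x = 19.16 + 3.40x → x* = 49.4422.
The welfare-loss triangle has base |x_m − x*| and height MEB(x_m) (the vertical gap between SMB and MC is zero at x* and MEB at x_m).
DWL = ½ × 4.4355 × 19.9600 = 44.2663.

DWL = 44.27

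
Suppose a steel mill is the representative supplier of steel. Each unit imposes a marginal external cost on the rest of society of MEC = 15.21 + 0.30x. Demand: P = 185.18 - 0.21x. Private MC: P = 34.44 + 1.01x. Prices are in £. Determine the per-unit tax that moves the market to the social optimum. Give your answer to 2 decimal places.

tax = £41.96 per unit

Social marginal cost = private MC + MEC = 49.65 + 1.31x.
Set SMC = demand: 49.65 + 1.31x = 185.18 - 0.21x → x* = 89.1645.
The Pigouvian tax equals MEC at x*: 15.21 + 0.30×89.1645 = 41.9594.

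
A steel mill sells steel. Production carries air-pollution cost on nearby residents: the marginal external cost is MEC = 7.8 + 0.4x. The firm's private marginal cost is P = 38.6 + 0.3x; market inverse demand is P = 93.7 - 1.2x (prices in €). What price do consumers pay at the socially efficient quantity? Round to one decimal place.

Social marginal cost = private MC + MEC = 46.4 + 0.7x.
Set SMC = demand: 46.4 + 0.7x = 93.7 - 1.2x → x* = 24.8947.
Consumer price on the demand curve at x*: 93.7 − 1.2×24.8947 = 63.8264.

P = €63.8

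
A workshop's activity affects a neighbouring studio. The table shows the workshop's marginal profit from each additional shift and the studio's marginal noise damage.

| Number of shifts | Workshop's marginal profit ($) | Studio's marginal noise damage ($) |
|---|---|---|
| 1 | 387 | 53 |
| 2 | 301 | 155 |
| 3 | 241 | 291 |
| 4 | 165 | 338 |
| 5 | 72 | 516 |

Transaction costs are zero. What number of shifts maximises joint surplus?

2

Bargaining reaches the level where marginal profit last exceeds marginal noise damage.
That holds through level 2 (301 ≥ 155) but not at 3 (241 < 291).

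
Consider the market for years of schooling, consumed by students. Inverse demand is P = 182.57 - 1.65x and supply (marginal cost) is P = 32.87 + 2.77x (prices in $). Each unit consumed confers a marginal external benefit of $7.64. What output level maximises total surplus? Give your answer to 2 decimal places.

Social marginal benefit = demand + MEB = 190.21 - 1.65x.
Set SMB = MC: 190.21 - 1.65x = 32.87 + 2.77x → x* = 35.5973.

x* = 35.60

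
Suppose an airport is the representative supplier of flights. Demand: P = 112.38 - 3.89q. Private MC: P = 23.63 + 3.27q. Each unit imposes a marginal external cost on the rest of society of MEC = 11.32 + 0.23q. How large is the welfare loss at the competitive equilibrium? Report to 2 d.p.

DWL = 13.59

Market equilibrium (private): 23.63 + 3.27q = 112.38 - 3.89q → q_m = 12.3953.
Social marginal cost = private MC + MEC = 34.95 + 3.50q.
Set SMC = demand: 34.95 + 3.50q = 112.38 - 3.89q → q* = 10.4777.
Height of the DWL triangle at q_m is SMC(q_m) − demand(q_m) = MEC(q_m) = 14.1709.
DWL = ½ × 1.9176 × 14.1709 = 13.5871.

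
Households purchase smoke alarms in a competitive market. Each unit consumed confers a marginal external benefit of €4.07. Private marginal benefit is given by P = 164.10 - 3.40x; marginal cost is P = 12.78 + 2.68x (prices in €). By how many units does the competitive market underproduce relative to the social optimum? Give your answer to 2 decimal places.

0.67 units

Market equilibrium (private): 12.78 + 2.68x = 164.10 - 3.40x → x_m = 24.8882.
Social marginal benefit = demand + MEB = 168.17 - 3.40x.
Set SMB = MC: 168.17 - 3.40x = 12.78 + 2.68x → x* = 25.5576.
Gap = |24.8882 − 25.5576| = 0.6694.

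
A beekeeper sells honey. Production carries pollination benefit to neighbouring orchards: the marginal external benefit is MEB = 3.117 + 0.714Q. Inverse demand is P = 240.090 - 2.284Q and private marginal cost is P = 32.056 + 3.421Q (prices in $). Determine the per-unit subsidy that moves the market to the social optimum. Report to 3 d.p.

Social marginal cost = private MC − MEB = 28.939 + 2.707Q.
Set SMC = demand: 28.939 + 2.707Q = 240.090 - 2.284Q → Q* = 42.3064.
The Pigouvian subsidy equals MEB at Q*: 3.117 + 0.714×42.3064 = 33.3238.

subsidy = $33.324 per unit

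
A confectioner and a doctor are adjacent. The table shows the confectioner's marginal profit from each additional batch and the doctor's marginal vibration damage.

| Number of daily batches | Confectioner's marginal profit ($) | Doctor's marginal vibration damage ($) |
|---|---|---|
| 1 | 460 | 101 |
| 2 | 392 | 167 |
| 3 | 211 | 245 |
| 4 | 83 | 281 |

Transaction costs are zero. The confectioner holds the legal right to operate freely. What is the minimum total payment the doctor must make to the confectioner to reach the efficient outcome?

$294

Left alone the confectioner would choose level 4 (marginal profit stays positive).
Efficient level: k* = 2 (marginal profit ≥ marginal vibration damage through 2).
The doctor must at least cover the confectioner's forgone profit from cutting 4→2: 211 + 83 = 294.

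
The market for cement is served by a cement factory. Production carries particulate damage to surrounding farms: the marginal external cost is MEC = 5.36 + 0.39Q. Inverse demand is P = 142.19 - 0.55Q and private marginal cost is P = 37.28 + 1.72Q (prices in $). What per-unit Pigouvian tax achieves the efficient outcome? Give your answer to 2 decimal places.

tax = $19.96 per unit

Social marginal cost = private MC + MEC = 42.64 + 2.11Q.
Set SMC = demand: 42.64 + 2.11Q = 142.19 - 0.55Q → Q* = 37.4248.
The Pigouvian tax equals MEC at Q*: 5.36 + 0.39×37.4248 = 19.9557.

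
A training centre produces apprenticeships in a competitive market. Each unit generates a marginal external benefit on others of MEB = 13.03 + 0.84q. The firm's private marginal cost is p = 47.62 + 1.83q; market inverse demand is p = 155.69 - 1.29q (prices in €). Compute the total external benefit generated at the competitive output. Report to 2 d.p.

€955.24

Market equilibrium (private): 47.62 + 1.83q = 155.69 - 1.29q → q_m = 34.6378.
Total external benefit = ∫₀^{q_m} (13.03 + 0.84q) dq = 13.03×34.6378 + ½×0.84×34.6378² = 955.2370.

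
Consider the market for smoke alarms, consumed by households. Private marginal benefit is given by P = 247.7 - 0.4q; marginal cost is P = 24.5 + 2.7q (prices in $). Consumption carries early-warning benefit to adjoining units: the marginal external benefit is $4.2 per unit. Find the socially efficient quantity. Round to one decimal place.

Social marginal benefit = demand + MEB = 251.9 - 0.4q.
Set SMB = MC: 251.9 - 0.4q = 24.5 + 2.7q → q* = 73.3548.

q* = 73.4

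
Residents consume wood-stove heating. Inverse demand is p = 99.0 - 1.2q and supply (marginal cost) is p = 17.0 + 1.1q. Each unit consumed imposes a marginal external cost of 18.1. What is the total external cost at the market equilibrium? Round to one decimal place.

Market equilibrium (private): 17.0 + 1.1q = 99.0 - 1.2q → q_m = 35.6522.
Total external cost = MEC × q_m = 18.1 × 35.6522 = 645.3048.

645.3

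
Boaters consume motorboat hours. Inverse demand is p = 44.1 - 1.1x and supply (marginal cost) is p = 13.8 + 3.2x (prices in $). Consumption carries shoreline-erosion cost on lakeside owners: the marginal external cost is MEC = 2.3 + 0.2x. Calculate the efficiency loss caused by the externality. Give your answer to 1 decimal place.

DWL = $1.5

Market equilibrium (private): 13.8 + 3.2x = 44.1 - 1.1x → x_m = 7.0465.
Social marginal benefit = demand − MEC = 41.8 - 1.3x.
Set SMB = MC: 41.8 - 1.3x = 13.8 + 3.2x → x* = 6.2222.
Between x* and x_m the wedge MC − SMB runs linearly from 0 to MEC(x_m), so the loss is a triangle.
DWL = ½ × 0.8243 × 3.7093 = 1.5288.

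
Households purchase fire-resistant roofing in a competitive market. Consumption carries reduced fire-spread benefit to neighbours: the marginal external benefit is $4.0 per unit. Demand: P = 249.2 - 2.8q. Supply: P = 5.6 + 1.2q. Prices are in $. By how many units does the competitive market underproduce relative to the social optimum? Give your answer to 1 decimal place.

1.0 units

Market equilibrium (private): 5.6 + 1.2q = 249.2 - 2.8q → q_m = 60.9000.
Social marginal benefit = demand + MEB = 253.2 - 2.8q.
Set SMB = MC: 253.2 - 2.8q = 5.6 + 1.2q → q* = 61.9000.
Gap = |60.9000 − 61.9000| = 1.0000.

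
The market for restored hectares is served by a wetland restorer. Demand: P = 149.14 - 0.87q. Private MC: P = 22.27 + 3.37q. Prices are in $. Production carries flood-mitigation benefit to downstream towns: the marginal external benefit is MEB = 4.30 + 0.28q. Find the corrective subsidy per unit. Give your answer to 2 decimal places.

subsidy = $13.57 per unit

Social marginal cost = private MC − MEB = 17.97 + 3.09q.
Set SMC = demand: 17.97 + 3.09q = 149.14 - 0.87q → q* = 33.1237.
The Pigouvian subsidy equals MEB at q*: 4.30 + 0.28×33.1237 = 13.5746.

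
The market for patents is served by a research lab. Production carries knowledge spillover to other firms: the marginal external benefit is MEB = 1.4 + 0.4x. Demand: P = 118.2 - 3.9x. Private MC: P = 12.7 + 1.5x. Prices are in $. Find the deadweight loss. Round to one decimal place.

DWL = $8.5

Market equilibrium (private): 12.7 + 1.5x = 118.2 - 3.9x → x_m = 19.5370.
Social marginal cost = private MC − MEB = 11.3 + 1.1x.
Set SMC = demand: 11.3 + 1.1x = 118.2 - 3.9x → x* = 21.3800.
Between x* and x_m the wedge demand − SMC runs linearly from 0 to MEB(x_m), so the loss is a triangle.
DWL = ½ × 1.8430 × 9.2148 = 8.4914.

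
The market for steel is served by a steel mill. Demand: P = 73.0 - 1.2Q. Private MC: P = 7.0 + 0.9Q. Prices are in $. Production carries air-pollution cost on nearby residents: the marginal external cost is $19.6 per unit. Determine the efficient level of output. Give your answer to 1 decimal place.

Q* = 22.1

Social marginal cost = private MC + MEC = 26.6 + 0.9Q.
Set SMC = demand: 26.6 + 0.9Q = 73.0 - 1.2Q → Q* = 22.0952.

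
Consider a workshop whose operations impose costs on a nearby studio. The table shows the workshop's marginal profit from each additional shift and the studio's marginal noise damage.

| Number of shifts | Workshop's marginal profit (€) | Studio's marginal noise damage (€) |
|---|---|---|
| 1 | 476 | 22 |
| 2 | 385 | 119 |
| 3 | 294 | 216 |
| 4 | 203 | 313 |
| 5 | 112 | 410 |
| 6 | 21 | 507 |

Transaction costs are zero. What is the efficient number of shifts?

Bargaining reaches the level where marginal profit last exceeds marginal noise damage.
That holds through level 3 (294 ≥ 216) but not at 4 (203 < 313).

3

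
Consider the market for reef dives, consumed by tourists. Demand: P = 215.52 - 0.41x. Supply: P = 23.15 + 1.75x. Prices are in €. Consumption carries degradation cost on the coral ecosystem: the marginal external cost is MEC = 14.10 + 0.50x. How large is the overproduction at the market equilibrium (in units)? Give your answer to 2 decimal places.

Market equilibrium (private): 23.15 + 1.75x = 215.52 - 0.41x → x_m = 89.0602.
Social marginal benefit = demand − MEC = 201.42 - 0.91x.
Set SMB = MC: 201.42 - 0.91x = 23.15 + 1.75x → x* = 67.0188.
Gap = |89.0602 − 67.0188| = 22.0414.

22.04 units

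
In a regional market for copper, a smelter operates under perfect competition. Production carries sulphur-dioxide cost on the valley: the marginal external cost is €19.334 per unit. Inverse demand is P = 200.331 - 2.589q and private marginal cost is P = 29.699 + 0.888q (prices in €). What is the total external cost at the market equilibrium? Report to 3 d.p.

€948.806

Market equilibrium (private): 29.699 + 0.888q = 200.331 - 2.589q → q_m = 49.0745.
Total external cost = MEC × q_m = 19.334 × 49.0745 = 948.8064.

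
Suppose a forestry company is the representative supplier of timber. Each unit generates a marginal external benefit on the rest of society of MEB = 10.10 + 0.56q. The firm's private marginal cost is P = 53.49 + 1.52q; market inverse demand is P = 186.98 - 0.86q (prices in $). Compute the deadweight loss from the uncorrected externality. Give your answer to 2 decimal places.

DWL = $473.36

Market equilibrium (private): 53.49 + 1.52q = 186.98 - 0.86q → q_m = 56.0882.
Social marginal cost = private MC − MEB = 43.39 + 0.96q.
Set SMC = demand: 43.39 + 0.96q = 186.98 - 0.86q → q* = 78.8956.
Between q* and q_m the wedge demand − SMC runs linearly from 0 to MEB(q_m), so the loss is a triangle.
DWL = ½ × 22.8074 × 41.5094 = 473.3607.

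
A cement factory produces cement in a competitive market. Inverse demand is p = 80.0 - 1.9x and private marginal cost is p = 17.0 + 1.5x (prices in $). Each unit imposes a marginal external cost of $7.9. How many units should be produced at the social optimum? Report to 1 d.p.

Social marginal cost = private MC + MEC = 24.9 + 1.5x.
Set SMC = demand: 24.9 + 1.5x = 80.0 - 1.9x → x* = 16.2059.

x* = 16.2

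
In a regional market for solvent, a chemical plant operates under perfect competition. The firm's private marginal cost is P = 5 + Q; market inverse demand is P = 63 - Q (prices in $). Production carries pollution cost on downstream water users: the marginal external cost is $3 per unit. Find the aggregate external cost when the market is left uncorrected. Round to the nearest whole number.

$87

Market equilibrium (private): 5 + Q = 63 - Q → Q_m = 29.0000.
Total external cost = MEC × Q_m = 3 × 29.0000 = 87.0000.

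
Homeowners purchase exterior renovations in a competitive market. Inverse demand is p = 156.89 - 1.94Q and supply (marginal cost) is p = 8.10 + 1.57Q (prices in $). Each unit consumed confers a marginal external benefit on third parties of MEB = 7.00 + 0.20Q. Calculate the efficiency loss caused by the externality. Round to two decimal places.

Market equilibrium (private): 8.10 + 1.57Q = 156.89 - 1.94Q → Q_m = 42.3903.
Social marginal benefit = demand + MEB = 163.89 - 1.74Q.
Set SMB = MC: 163.89 - 1.74Q = 8.10 + 1.57Q → Q* = 47.0665.
The loss is the area between SMB and MC from Q* to Q_m; with linear curves that's a triangle of height MEB(Q_m).
DWL = ½ × 4.6762 × 15.4781 = 36.1893.

DWL = $36.19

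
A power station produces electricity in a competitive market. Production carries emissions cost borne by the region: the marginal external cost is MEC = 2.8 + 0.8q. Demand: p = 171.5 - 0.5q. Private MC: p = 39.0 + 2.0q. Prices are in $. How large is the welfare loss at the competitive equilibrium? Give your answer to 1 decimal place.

DWL = $309.6

Market equilibrium (private): 39.0 + 2.0q = 171.5 - 0.5q → q_m = 53.0000.
Social marginal cost = private MC + MEC = 41.8 + 2.8q.
Set SMC = demand: 41.8 + 2.8q = 171.5 - 0.5q → q* = 39.3030.
The loss is the area between SMC and demand from q* to q_m; with linear curves that's a triangle of height MEC(q_m).
DWL = ½ × 13.6970 × 45.2000 = 309.5522.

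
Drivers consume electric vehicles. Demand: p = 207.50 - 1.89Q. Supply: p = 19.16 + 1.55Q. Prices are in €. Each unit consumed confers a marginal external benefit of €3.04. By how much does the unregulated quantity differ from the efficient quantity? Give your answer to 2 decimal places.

0.88 units

Market equilibrium (private): 19.16 + 1.55Q = 207.50 - 1.89Q → Q_m = 54.7500.
Social marginal benefit = demand + MEB = 210.54 - 1.89Q.
Set SMB = MC: 210.54 - 1.89Q = 19.16 + 1.55Q → Q* = 55.6337.
Gap = |54.7500 − 55.6337| = 0.8837.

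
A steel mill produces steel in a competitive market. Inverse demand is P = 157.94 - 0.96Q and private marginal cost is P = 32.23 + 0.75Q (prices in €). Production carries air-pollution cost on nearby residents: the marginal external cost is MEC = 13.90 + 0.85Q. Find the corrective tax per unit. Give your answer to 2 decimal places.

tax = €51.02 per unit

Social marginal cost = private MC + MEC = 46.13 + 1.60Q.
Set SMC = demand: 46.13 + 1.60Q = 157.94 - 0.96Q → Q* = 43.6758.
The Pigouvian tax equals MEC at Q*: 13.90 + 0.85×43.6758 = 51.0244.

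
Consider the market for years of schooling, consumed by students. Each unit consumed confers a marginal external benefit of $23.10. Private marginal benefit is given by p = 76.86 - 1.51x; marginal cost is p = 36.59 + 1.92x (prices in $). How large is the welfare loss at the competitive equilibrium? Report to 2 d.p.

Market equilibrium (private): 36.59 + 1.92x = 76.86 - 1.51x → x_m = 11.7405.
Social marginal benefit = demand + MEB = 99.96 - 1.51x.
Set SMB = MC: 99.96 - 1.51x = 36.59 + 1.92x → x* = 18.4752.
Between x* and x_m the wedge SMB − MC runs linearly from 0 to MEB(x_m), so the loss is a triangle.
DWL = ½ × 6.7347 × 23.1000 = 77.7858.

DWL = $77.79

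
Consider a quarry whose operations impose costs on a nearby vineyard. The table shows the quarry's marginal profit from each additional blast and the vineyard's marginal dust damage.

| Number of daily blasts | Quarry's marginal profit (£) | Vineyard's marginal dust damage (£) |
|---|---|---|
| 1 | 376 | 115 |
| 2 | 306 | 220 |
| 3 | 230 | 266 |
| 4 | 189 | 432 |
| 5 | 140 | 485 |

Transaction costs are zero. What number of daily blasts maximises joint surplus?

Bargaining reaches the level where marginal profit last exceeds marginal dust damage.
That holds through level 2 (306 ≥ 220) but not at 3 (230 < 266).

2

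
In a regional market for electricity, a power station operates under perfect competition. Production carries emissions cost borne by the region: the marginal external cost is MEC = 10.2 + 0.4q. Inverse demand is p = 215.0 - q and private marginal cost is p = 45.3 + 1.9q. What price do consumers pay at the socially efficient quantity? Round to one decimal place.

P = 166.7

Social marginal cost = private MC + MEC = 55.5 + 2.3q.
Set SMC = demand: 55.5 + 2.3q = 215.0 - q → q* = 48.3333.
Consumer price on the demand curve at q*: 215.0 − 1.0×48.3333 = 166.6667.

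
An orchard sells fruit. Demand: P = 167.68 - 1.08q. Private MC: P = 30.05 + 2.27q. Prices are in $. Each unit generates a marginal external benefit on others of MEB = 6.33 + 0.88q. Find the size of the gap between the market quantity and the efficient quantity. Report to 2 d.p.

17.20 units

Market equilibrium (private): 30.05 + 2.27q = 167.68 - 1.08q → q_m = 41.0836.
Social marginal cost = private MC − MEB = 23.72 + 1.39q.
Set SMC = demand: 23.72 + 1.39q = 167.68 - 1.08q → q* = 58.2834.
Gap = |41.0836 − 58.2834| = 17.1998.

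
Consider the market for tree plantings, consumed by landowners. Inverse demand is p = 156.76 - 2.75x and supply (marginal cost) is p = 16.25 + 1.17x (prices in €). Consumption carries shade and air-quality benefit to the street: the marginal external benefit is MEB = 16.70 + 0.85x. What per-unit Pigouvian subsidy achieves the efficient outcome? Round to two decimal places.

subsidy = €60.23 per unit

Social marginal benefit = demand + MEB = 173.46 - 1.90x.
Set SMB = MC: 173.46 - 1.90x = 16.25 + 1.17x → x* = 51.2085.
The Pigouvian subsidy equals MEB at x*: 16.70 + 0.85×51.2085 = 60.2272.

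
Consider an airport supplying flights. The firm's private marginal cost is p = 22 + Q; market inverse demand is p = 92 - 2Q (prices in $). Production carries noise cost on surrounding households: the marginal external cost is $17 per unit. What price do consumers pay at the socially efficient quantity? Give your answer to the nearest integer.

Social marginal cost = private MC + MEC = 39 + Q.
Set SMC = demand: 39 + Q = 92 - 2Q → Q* = 17.6667.
Consumer price on the demand curve at Q*: 92 − 2×17.6667 = 56.6666.

P = $57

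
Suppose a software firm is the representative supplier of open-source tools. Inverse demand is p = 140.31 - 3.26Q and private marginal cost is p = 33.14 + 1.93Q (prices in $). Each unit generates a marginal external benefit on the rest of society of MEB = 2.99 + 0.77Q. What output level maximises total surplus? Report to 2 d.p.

Social marginal cost = private MC − MEB = 30.15 + 1.16Q.
Set SMC = demand: 30.15 + 1.16Q = 140.31 - 3.26Q → Q* = 24.9231.

Q* = 24.92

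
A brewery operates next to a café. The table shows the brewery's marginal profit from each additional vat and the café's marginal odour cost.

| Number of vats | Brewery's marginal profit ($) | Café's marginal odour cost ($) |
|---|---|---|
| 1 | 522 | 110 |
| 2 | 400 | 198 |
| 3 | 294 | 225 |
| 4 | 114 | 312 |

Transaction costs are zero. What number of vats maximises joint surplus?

Bargaining reaches the level where marginal profit last exceeds marginal odour cost.
That holds through level 3 (294 ≥ 225) but not at 4 (114 < 312).

3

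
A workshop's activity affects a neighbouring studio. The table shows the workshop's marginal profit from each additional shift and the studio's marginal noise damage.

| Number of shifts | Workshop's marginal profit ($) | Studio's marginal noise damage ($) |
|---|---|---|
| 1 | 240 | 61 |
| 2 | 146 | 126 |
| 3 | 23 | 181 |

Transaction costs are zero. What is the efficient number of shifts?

Bargaining reaches the level where marginal profit last exceeds marginal noise damage.
That holds through level 2 (146 ≥ 126) but not at 3 (23 < 181).

2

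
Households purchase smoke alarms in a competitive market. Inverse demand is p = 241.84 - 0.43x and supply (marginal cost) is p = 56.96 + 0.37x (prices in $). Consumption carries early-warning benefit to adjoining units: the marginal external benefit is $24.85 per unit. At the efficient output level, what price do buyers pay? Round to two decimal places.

P = $129.11

Social marginal benefit = demand + MEB = 266.69 - 0.43x.
Set SMB = MC: 266.69 - 0.43x = 56.96 + 0.37x → x* = 262.1625.
Consumer price on the demand curve at x*: 241.84 − 0.43×262.1625 = 129.1101.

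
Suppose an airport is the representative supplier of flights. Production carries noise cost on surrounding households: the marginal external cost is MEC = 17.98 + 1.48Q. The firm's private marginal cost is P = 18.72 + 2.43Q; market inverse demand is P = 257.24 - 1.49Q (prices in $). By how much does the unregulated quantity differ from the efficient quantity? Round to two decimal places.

Market equilibrium (private): 18.72 + 2.43Q = 257.24 - 1.49Q → Q_m = 60.8469.
Social marginal cost = private MC + MEC = 36.70 + 3.91Q.
Set SMC = demand: 36.70 + 3.91Q = 257.24 - 1.49Q → Q* = 40.8407.
Gap = |60.8469 − 40.8407| = 20.0062.

20.01 units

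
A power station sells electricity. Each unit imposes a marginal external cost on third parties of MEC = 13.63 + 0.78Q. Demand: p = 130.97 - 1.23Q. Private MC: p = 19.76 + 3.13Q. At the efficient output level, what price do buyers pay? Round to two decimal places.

P = 107.62

Social marginal cost = private MC + MEC = 33.39 + 3.91Q.
Set SMC = demand: 33.39 + 3.91Q = 130.97 - 1.23Q → Q* = 18.9844.
Consumer price on the demand curve at Q*: 130.97 − 1.23×18.9844 = 107.6192.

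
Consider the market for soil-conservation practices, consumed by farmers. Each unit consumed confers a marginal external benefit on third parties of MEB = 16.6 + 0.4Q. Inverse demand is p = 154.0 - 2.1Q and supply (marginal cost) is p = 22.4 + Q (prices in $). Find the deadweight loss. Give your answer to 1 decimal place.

DWL = $208.8

Market equilibrium (private): 22.4 + Q = 154.0 - 2.1Q → Q_m = 42.4516.
Social marginal benefit = demand + MEB = 170.6 - 1.7Q.
Set SMB = MC: 170.6 - 1.7Q = 22.4 + Q → Q* = 54.8889.
The welfare-loss triangle has base |Q_m − Q*| and height MEB(Q_m) (the vertical gap between SMB and MC is zero at Q* and MEB at Q_m).
DWL = ½ × 12.4373 × 33.5806 = 208.8260.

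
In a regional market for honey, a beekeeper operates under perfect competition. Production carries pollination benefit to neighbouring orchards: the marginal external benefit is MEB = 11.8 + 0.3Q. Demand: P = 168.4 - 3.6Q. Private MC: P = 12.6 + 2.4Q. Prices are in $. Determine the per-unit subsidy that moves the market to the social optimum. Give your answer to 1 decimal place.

Social marginal cost = private MC − MEB = 0.8 + 2.1Q.
Set SMC = demand: 0.8 + 2.1Q = 168.4 - 3.6Q → Q* = 29.4035.
The Pigouvian subsidy equals MEB at Q*: 11.8 + 0.3×29.4035 = 20.6211.

subsidy = $20.6 per unit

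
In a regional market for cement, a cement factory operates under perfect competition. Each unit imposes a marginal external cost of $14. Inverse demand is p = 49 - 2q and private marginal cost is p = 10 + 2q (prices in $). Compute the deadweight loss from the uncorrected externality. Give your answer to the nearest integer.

Market equilibrium (private): 10 + 2q = 49 - 2q → q_m = 9.7500.
Social marginal cost = private MC + MEC = 24 + 2q.
Set SMC = demand: 24 + 2q = 49 - 2q → q* = 6.2500.
The loss is the area between SMC and demand from q* to q_m; with linear curves that's a triangle of height MEC(q_m).
DWL = ½ × 3.5000 × 14.0000 = 24.5000.

DWL = $25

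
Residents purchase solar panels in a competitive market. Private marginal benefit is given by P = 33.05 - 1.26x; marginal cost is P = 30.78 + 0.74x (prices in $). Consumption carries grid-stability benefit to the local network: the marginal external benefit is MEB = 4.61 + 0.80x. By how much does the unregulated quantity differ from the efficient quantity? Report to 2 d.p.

Market equilibrium (private): 30.78 + 0.74x = 33.05 - 1.26x → x_m = 1.1350.
Social marginal benefit = demand + MEB = 37.66 - 0.46x.
Set SMB = MC: 37.66 - 0.46x = 30.78 + 0.74x → x* = 5.7333.
Gap = |1.1350 − 5.7333| = 4.5983.

4.60 units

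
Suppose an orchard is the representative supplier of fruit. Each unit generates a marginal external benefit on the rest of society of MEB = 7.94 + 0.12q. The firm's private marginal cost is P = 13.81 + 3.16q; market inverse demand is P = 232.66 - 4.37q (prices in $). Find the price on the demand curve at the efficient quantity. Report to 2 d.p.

P = $98.91

Social marginal cost = private MC − MEB = 5.87 + 3.04q.
Set SMC = demand: 5.87 + 3.04q = 232.66 - 4.37q → q* = 30.6059.
Consumer price on the demand curve at q*: 232.66 − 4.37×30.6059 = 98.9122.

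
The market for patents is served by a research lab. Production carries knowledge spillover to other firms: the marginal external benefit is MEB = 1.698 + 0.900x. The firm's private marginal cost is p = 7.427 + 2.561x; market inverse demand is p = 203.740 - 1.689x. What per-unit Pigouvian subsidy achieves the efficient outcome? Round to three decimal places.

Social marginal cost = private MC − MEB = 5.729 + 1.661x.
Set SMC = demand: 5.729 + 1.661x = 203.740 - 1.689x → x* = 59.1078.
The Pigouvian subsidy equals MEB at x*: 1.698 + 0.900×59.1078 = 54.8950.

subsidy = 54.895 per unit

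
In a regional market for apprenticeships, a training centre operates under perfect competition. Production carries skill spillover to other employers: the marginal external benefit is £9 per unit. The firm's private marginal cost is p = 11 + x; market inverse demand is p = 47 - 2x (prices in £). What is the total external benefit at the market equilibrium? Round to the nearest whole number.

Market equilibrium (private): 11 + x = 47 - 2x → x_m = 12.0000.
Total external benefit = MEB × x_m = 9 × 12.0000 = 108.0000.

£108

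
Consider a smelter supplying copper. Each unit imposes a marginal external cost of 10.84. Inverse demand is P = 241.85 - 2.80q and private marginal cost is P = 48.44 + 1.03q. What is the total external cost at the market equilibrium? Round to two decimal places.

Market equilibrium (private): 48.44 + 1.03q = 241.85 - 2.80q → q_m = 50.4987.
Total external cost = MEC × q_m = 10.84 × 50.4987 = 547.4059.

547.41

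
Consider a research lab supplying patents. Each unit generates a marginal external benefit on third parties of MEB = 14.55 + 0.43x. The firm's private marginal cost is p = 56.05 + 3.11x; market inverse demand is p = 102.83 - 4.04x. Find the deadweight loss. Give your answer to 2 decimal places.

DWL = 22.43

Market equilibrium (private): 56.05 + 3.11x = 102.83 - 4.04x → x_m = 6.5427.
Social marginal cost = private MC − MEB = 41.50 + 2.68x.
Set SMC = demand: 41.50 + 2.68x = 102.83 - 4.04x → x* = 9.1265.
Height of the DWL triangle at x_m is demand(x_m) − SMC(x_m) = MEB(x_m) = 17.3633.
DWL = ½ × 2.5838 × 17.3633 = 22.4316.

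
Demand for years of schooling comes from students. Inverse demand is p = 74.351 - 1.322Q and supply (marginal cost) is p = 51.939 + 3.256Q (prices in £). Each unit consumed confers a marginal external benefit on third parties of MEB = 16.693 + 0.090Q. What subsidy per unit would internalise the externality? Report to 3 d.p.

Social marginal benefit = demand + MEB = 91.044 - 1.232Q.
Set SMB = MC: 91.044 - 1.232Q = 51.939 + 3.256Q → Q* = 8.7132.
The Pigouvian subsidy equals MEB at Q*: 16.693 + 0.090×8.7132 = 17.4772.

subsidy = £17.477 per unit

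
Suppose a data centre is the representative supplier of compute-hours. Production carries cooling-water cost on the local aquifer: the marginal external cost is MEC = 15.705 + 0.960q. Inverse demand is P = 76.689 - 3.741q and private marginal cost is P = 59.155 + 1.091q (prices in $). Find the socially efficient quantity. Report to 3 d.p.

q* = 0.316

Social marginal cost = private MC + MEC = 74.860 + 2.051q.
Set SMC = demand: 74.860 + 2.051q = 76.689 - 3.741q → q* = 0.3158.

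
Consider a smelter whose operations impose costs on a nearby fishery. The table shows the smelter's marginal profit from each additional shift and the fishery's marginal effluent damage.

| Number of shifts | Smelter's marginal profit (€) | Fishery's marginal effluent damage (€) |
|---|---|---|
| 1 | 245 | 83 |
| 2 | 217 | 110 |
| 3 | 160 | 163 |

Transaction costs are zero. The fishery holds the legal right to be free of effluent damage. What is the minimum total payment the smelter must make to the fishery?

Efficient level: marginal profit ≥ marginal effluent damage through level 2, so k* = 2.
With the fishery holding the right, the smelter must at least compensate total damage at k*: 83 + 110 = 193.

€193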